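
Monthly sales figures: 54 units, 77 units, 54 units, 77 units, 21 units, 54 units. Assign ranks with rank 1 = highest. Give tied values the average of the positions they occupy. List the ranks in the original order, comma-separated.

4, 1.5, 4, 1.5, 6, 4

Sorted (descending): 77, 77, 54, 54, 54, 21
The 2 values of 77 occupy positions 1–2 → average rank (1+2)/2 = 1.5.
The 3 values of 54 occupy positions 3–5 → average rank 4.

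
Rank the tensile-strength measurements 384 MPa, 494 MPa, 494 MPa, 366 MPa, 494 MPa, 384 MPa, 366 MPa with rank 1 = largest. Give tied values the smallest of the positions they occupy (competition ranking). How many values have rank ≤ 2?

Sorted (descending): 494, 494, 494, 384, 384, 366, 366
The 3 values of 494 occupy positions 1–3 → each gets rank 1.
The 2 values of 384 occupy positions 4–5 → each gets rank 4.
The 2 values of 366 occupy positions 6–7 → each gets rank 6.
Ranks ≤ 2: {1, 1, 1} → 3 values.

3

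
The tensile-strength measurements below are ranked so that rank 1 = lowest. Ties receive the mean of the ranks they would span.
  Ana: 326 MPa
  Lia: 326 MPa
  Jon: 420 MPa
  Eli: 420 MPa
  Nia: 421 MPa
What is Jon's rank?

Sorted (ascending): 326, 326, 420, 420, 421
The 2 values of 326 occupy positions 1–2 → average rank (1+2)/2 = 1.5.
The 2 values of 420 occupy positions 3–4 → average rank (3+4)/2 = 3.5.
Jon has value 420 MPa → rank 3.5.

3.5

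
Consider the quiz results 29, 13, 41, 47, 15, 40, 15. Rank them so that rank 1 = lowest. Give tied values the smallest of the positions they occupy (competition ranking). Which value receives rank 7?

Sorted (ascending): 13, 15, 15, 29, 40, 41, 47
The 2 values of 15 occupy positions 2–3 → each gets rank 2.
Rank 7 → value 47.

47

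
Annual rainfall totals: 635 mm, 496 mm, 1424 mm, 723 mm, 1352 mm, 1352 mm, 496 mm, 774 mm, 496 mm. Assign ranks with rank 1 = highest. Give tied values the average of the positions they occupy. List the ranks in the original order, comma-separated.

6, 8, 1, 5, 2.5, 2.5, 8, 4, 8

Sorted (descending): 1424, 1352, 1352, 774, 723, 635, 496, 496, 496
The 2 values of 1352 occupy positions 2–3 → average rank (2+3)/2 = 2.5.
The 3 values of 496 occupy positions 7–9 → average rank 8.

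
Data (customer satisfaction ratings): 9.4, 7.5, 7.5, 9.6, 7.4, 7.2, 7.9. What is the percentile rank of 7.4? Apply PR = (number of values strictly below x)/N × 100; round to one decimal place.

14.3

N = 7.
Strictly below 7.4: 1. Equal to 7.4: 1.
PR = 1/7 × 100 = 14.3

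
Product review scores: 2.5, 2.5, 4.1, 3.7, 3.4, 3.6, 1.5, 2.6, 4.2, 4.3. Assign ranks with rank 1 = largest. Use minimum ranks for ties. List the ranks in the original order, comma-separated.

Sorted (descending): 4.3, 4.2, 4.1, 3.7, 3.6, 3.4, 2.6, 2.5, 2.5, 1.5
The 2 values of 2.5 occupy positions 8–9 → each gets rank 8.

8, 8, 3, 4, 6, 5, 10, 7, 2, 1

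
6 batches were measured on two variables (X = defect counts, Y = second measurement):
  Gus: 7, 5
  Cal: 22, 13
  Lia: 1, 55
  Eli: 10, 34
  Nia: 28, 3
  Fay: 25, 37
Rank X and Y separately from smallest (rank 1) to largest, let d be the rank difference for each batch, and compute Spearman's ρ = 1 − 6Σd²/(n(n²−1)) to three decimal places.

Ranks of variable 1: 2, 4, 1, 3, 6, 5
Ranks of variable 2: 2, 3, 6, 4, 1, 5
d = r₁ − r₂: 0, 1, -5, -1, 5, 0
d²: 0, 1, 25, 1, 25, 0; Σd² = 52
ρ = 1 − 6·52/(6·35) = 1 − 312/210 = -0.486

-0.486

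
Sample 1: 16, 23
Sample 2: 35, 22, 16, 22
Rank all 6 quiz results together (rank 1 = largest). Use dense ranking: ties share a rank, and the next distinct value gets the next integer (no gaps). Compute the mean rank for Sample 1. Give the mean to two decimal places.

3.00

Sorted (descending): 35, 23, 22, 22, 16, 16
The 2 values of 22 share dense rank 3.
The 2 values of 16 share dense rank 4.
Remaining distinct values take the next consecutive integers.
Sample 1 values → pooled ranks: 16→4, 23→2
Mean rank = (4 + 2) / 2 = 3.00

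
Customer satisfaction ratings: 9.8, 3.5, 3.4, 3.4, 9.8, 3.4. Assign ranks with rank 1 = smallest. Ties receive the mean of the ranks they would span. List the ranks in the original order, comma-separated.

5.5, 4, 2, 2, 5.5, 2

Sorted (ascending): 3.4, 3.4, 3.4, 3.5, 9.8, 9.8
The 3 values of 3.4 occupy positions 1–3 → average rank 2.
The 2 values of 9.8 occupy positions 5–6 → average rank (5+6)/2 = 5.5.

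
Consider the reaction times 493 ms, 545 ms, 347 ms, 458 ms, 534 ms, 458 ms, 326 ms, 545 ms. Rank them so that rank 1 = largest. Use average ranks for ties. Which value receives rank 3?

534

Sorted (descending): 545, 545, 534, 493, 458, 458, 347, 326
The 2 values of 545 occupy positions 1–2 → average rank (1+2)/2 = 1.5.
The 2 values of 458 occupy positions 5–6 → average rank (5+6)/2 = 5.5.
Rank 3 → value 534.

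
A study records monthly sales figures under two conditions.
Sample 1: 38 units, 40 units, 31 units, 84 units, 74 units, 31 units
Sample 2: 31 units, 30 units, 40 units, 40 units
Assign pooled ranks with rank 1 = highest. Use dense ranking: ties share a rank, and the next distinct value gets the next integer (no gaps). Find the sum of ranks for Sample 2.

Sorted (descending): 84, 74, 40, 40, 40, 38, 31, 31, 31, 30
The 3 values of 40 share dense rank 3.
The 3 values of 31 share dense rank 5.
Remaining distinct values take the next consecutive integers.
Sample 2 values → pooled ranks: 31→5, 30→6, 40→3, 40→3
Rank sum = 5 + 6 + 3 + 3 = 17

17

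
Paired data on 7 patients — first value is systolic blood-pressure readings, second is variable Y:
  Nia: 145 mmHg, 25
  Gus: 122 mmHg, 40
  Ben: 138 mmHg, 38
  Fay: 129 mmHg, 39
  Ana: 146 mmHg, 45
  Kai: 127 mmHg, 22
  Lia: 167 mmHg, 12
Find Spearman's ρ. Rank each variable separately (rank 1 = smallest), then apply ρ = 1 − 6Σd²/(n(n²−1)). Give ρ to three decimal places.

Ranks of variable 1: 5, 1, 4, 3, 6, 2, 7
Ranks of variable 2: 3, 6, 4, 5, 7, 2, 1
d = r₁ − r₂: 2, -5, 0, -2, -1, 0, 6
d²: 4, 25, 0, 4, 1, 0, 36; Σd² = 70
ρ = 1 − 6·70/(7·48) = 1 − 420/336 = -0.250

-0.250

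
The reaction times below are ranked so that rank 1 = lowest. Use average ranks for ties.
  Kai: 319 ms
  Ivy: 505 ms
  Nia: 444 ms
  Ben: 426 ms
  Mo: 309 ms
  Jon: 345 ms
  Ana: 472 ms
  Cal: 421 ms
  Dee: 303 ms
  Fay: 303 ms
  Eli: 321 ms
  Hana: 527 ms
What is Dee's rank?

1.5

Sorted (ascending): 303, 303, 309, 319, 321, 345, 421, 426, 444, 472, 505, 527
The 2 values of 303 occupy positions 1–2 → average rank (1+2)/2 = 1.5.
Dee has value 303 ms → rank 1.5.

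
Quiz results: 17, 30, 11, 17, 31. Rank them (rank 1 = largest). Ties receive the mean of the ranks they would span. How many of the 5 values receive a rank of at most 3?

Sorted (descending): 31, 30, 17, 17, 11
The 2 values of 17 occupy positions 3–4 → average rank (3+4)/2 = 3.5.
Ranks ≤ 3: {1, 2} → 2 values.

2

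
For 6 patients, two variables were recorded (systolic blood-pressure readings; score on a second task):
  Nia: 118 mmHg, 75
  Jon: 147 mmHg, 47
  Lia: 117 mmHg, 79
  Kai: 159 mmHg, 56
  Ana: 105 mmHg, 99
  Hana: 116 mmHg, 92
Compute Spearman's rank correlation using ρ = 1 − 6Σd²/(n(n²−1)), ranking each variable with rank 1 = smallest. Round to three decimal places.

Ranks of variable 1: 4, 5, 3, 6, 1, 2
Ranks of variable 2: 3, 1, 4, 2, 6, 5
d = r₁ − r₂: 1, 4, -1, 4, -5, -3
d²: 1, 16, 1, 16, 25, 9; Σd² = 68
ρ = 1 − 6·68/(6·35) = 1 − 408/210 = -0.943

-0.943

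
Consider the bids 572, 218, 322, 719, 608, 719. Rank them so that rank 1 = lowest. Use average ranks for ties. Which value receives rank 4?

608

Sorted (ascending): 218, 322, 572, 608, 719, 719
The 2 values of 719 occupy positions 5–6 → average rank (5+6)/2 = 5.5.
Rank 4 → value 608.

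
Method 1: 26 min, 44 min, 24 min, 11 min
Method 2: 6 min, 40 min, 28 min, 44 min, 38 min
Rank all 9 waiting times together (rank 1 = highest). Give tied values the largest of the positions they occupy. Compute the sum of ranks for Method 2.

Sorted (descending): 44, 44, 40, 38, 28, 26, 24, 11, 6
The 2 values of 44 occupy positions 1–2 → each gets rank 2.
Method 2 values → pooled ranks: 6→9, 40→3, 28→5, 44→2, 38→4
Rank sum = 9 + 3 + 5 + 2 + 4 = 23

23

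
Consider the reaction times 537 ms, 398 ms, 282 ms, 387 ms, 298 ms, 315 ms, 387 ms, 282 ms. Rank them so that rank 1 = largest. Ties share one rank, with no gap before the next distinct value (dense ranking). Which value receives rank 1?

Sorted (descending): 537, 398, 387, 387, 315, 298, 282, 282
The 2 values of 387 share dense rank 3.
The 2 values of 282 share dense rank 6.
Remaining distinct values take the next consecutive integers.
Rank 1 → value 537.

537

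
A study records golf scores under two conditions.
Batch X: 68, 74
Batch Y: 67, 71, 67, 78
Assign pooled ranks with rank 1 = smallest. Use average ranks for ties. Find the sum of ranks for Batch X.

8

Sorted (ascending): 67, 67, 68, 71, 74, 78
The 2 values of 67 occupy positions 1–2 → average rank (1+2)/2 = 1.5.
Batch X values → pooled ranks: 68→3, 74→5
Rank sum = 3 + 5 = 8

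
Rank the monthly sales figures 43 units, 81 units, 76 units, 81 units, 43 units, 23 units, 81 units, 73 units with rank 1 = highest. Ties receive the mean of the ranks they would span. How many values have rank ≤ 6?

5

Sorted (descending): 81, 81, 81, 76, 73, 43, 43, 23
The 3 values of 81 occupy positions 1–3 → average rank 2.
The 2 values of 43 occupy positions 6–7 → average rank (6+7)/2 = 6.5.
Ranks ≤ 6: {2, 2, 2, 4, 5} → 5 values.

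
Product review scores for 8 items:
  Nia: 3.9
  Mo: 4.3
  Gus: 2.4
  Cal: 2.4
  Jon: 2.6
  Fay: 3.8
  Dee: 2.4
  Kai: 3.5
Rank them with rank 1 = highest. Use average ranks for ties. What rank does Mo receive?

Sorted (descending): 4.3, 3.9, 3.8, 3.5, 2.6, 2.4, 2.4, 2.4
The 3 values of 2.4 occupy positions 6–8 → average rank 7.
Mo has value 4.3 → rank 1.

1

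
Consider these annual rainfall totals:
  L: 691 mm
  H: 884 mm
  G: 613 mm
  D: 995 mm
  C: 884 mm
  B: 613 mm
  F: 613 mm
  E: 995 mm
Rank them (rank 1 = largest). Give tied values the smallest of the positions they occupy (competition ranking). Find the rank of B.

6

Sorted (descending): 995, 995, 884, 884, 691, 613, 613, 613
The 2 values of 995 occupy positions 1–2 → each gets rank 1.
The 2 values of 884 occupy positions 3–4 → each gets rank 3.
The 3 values of 613 occupy positions 6–8 → each gets rank 6.
B has value 613 mm → rank 6.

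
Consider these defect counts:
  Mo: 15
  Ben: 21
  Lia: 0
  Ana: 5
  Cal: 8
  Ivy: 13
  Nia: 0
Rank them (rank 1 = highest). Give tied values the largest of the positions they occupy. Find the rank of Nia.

Sorted (descending): 21, 15, 13, 8, 5, 0, 0
The 2 values of 0 occupy positions 6–7 → each gets rank 7.
Nia has value 0 → rank 7.

7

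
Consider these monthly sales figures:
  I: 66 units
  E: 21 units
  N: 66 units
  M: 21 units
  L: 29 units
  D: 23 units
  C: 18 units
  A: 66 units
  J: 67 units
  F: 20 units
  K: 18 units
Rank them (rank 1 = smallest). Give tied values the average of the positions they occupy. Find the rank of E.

Sorted (ascending): 18, 18, 20, 21, 21, 23, 29, 66, 66, 66, 67
The 2 values of 18 occupy positions 1–2 → average rank (1+2)/2 = 1.5.
The 2 values of 21 occupy positions 4–5 → average rank (4+5)/2 = 4.5.
The 3 values of 66 occupy positions 8–10 → average rank 9.
E has value 21 units → rank 4.5.

4.5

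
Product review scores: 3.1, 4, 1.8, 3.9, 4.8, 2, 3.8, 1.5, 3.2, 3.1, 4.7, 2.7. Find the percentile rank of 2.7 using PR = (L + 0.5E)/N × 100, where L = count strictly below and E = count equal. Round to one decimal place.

29.2

N = 12.
Strictly below 2.7: 3. Equal to 2.7: 1.
PR = (3 + 0.5·1)/12 × 100 = 29.2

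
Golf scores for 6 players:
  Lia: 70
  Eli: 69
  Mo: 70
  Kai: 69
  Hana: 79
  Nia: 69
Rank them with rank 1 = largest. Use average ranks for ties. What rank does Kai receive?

Sorted (descending): 79, 70, 70, 69, 69, 69
The 2 values of 70 occupy positions 2–3 → average rank (2+3)/2 = 2.5.
The 3 values of 69 occupy positions 4–6 → average rank 5.
Kai has value 69 → rank 5.

5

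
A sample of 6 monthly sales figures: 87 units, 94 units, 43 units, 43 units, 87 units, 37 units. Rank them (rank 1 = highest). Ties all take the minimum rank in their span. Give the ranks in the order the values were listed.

Sorted (descending): 94, 87, 87, 43, 43, 37
The 2 values of 87 occupy positions 2–3 → each gets rank 2.
The 2 values of 43 occupy positions 4–5 → each gets rank 4.

2, 1, 4, 4, 2, 6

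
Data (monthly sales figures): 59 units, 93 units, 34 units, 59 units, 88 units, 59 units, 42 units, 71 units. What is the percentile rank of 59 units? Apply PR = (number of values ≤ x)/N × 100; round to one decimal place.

62.5

N = 8.
Strictly below 59: 2. Equal to 59: 3.
PR = 5/8 × 100 = 62.5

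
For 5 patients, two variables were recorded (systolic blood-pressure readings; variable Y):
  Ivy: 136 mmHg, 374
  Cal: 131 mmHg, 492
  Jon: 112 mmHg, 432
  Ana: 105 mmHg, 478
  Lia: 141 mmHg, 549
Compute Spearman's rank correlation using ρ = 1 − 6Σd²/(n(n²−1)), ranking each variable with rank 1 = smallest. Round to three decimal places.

Ranks of variable 1: 4, 3, 2, 1, 5
Ranks of variable 2: 1, 4, 2, 3, 5
d = r₁ − r₂: 3, -1, 0, -2, 0
d²: 9, 1, 0, 4, 0; Σd² = 14
ρ = 1 − 6·14/(5·24) = 1 − 84/120 = 0.300

0.300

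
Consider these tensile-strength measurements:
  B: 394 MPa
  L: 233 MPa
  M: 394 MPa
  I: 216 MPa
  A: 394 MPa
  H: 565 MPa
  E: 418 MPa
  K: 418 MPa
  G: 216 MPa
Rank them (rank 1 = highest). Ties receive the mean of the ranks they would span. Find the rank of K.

Sorted (descending): 565, 418, 418, 394, 394, 394, 233, 216, 216
The 2 values of 418 occupy positions 2–3 → average rank (2+3)/2 = 2.5.
The 3 values of 394 occupy positions 4–6 → average rank 5.
The 2 values of 216 occupy positions 8–9 → average rank (8+9)/2 = 8.5.
K has value 418 MPa → rank 2.5.

2.5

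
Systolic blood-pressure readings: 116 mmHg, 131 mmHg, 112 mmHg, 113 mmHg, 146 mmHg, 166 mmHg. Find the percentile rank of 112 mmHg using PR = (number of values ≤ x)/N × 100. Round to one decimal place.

16.7

N = 6.
Strictly below 112: 0. Equal to 112: 1.
PR = 1/6 × 100 = 16.7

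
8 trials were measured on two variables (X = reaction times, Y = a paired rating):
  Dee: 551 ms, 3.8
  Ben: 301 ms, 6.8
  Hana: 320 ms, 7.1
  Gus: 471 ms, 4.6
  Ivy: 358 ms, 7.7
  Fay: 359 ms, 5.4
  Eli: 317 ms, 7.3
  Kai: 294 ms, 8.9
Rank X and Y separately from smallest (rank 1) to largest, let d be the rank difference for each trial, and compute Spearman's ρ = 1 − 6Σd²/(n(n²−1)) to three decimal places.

-0.786

Ranks of variable 1: 8, 2, 4, 7, 5, 6, 3, 1
Ranks of variable 2: 1, 4, 5, 2, 7, 3, 6, 8
d = r₁ − r₂: 7, -2, -1, 5, -2, 3, -3, -7
d²: 49, 4, 1, 25, 4, 9, 9, 49; Σd² = 150
ρ = 1 − 6·150/(8·63) = 1 − 900/504 = -0.786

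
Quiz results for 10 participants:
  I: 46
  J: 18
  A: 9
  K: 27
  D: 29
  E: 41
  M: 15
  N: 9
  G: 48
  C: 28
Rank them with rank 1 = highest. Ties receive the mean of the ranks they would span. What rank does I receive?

Sorted (descending): 48, 46, 41, 29, 28, 27, 18, 15, 9, 9
The 2 values of 9 occupy positions 9–10 → average rank (9+10)/2 = 9.5.
I has value 46 → rank 2.

2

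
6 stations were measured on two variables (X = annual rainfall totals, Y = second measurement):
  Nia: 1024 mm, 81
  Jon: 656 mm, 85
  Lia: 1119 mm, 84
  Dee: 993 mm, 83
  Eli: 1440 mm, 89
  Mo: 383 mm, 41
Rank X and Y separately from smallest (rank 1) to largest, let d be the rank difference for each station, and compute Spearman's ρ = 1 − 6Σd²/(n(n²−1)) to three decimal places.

0.600

Ranks of variable 1: 4, 2, 5, 3, 6, 1
Ranks of variable 2: 2, 5, 4, 3, 6, 1
d = r₁ − r₂: 2, -3, 1, 0, 0, 0
d²: 4, 9, 1, 0, 0, 0; Σd² = 14
ρ = 1 − 6·14/(6·35) = 1 − 84/210 = 0.600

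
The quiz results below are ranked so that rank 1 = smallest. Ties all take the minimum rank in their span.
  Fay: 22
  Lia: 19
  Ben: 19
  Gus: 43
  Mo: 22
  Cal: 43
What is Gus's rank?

5

Sorted (ascending): 19, 19, 22, 22, 43, 43
The 2 values of 19 occupy positions 1–2 → each gets rank 1.
The 2 values of 22 occupy positions 3–4 → each gets rank 3.
The 2 values of 43 occupy positions 5–6 → each gets rank 5.
Gus has value 43 → rank 5.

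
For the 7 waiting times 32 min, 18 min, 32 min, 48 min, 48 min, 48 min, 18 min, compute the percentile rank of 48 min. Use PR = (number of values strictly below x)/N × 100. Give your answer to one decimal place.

N = 7.
Strictly below 48: 4. Equal to 48: 3.
PR = 4/7 × 100 = 57.1

57.1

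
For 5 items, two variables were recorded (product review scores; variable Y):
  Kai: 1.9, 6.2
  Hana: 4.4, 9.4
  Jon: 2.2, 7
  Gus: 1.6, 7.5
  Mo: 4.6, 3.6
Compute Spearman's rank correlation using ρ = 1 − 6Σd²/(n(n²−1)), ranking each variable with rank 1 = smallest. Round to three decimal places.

Ranks of variable 1: 2, 4, 3, 1, 5
Ranks of variable 2: 2, 5, 3, 4, 1
d = r₁ − r₂: 0, -1, 0, -3, 4
d²: 0, 1, 0, 9, 16; Σd² = 26
ρ = 1 − 6·26/(5·24) = 1 − 156/120 = -0.300

-0.300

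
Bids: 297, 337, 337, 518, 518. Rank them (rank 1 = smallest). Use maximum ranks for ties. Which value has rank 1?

297

Sorted (ascending): 297, 337, 337, 518, 518
The 2 values of 337 occupy positions 2–3 → each gets rank 3.
The 2 values of 518 occupy positions 4–5 → each gets rank 5.
Rank 1 → value 297.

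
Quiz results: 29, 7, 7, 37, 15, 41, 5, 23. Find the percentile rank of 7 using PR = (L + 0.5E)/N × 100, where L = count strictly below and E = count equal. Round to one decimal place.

25.0

N = 8.
Strictly below 7: 1. Equal to 7: 2.
PR = (1 + 0.5·2)/8 × 100 = 25.0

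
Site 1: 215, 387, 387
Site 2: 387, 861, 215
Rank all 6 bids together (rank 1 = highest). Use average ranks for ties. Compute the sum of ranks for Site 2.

9.5

Sorted (descending): 861, 387, 387, 387, 215, 215
The 3 values of 387 occupy positions 2–4 → average rank 3.
The 2 values of 215 occupy positions 5–6 → average rank (5+6)/2 = 5.5.
Site 2 values → pooled ranks: 387→3, 861→1, 215→5.5
Rank sum = 3 + 1 + 5.5 = 9.5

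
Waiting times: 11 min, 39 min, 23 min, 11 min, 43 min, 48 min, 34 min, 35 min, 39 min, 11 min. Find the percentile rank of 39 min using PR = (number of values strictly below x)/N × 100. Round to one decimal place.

N = 10.
Strictly below 39: 6. Equal to 39: 2.
PR = 6/10 × 100 = 60.0

60.0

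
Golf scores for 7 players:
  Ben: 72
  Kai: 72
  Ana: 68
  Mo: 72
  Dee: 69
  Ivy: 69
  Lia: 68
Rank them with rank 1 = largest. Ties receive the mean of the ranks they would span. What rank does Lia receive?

6.5

Sorted (descending): 72, 72, 72, 69, 69, 68, 68
The 3 values of 72 occupy positions 1–3 → average rank 2.
The 2 values of 69 occupy positions 4–5 → average rank (4+5)/2 = 4.5.
The 2 values of 68 occupy positions 6–7 → average rank (6+7)/2 = 6.5.
Lia has value 68 → rank 6.5.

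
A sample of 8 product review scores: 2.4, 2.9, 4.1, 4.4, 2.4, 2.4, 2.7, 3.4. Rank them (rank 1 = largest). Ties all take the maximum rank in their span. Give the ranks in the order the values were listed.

8, 4, 2, 1, 8, 8, 5, 3

Sorted (descending): 4.4, 4.1, 3.4, 2.9, 2.7, 2.4, 2.4, 2.4
The 3 values of 2.4 occupy positions 6–8 → each gets rank 8.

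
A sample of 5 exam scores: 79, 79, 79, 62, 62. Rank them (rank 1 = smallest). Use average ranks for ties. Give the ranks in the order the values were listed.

Sorted (ascending): 62, 62, 79, 79, 79
The 2 values of 62 occupy positions 1–2 → average rank (1+2)/2 = 1.5.
The 3 values of 79 occupy positions 3–5 → average rank 4.

4, 4, 4, 1.5, 1.5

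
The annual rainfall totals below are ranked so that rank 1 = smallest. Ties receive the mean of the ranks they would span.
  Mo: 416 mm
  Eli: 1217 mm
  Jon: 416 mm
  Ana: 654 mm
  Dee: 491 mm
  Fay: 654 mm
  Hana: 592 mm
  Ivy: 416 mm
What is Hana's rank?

Sorted (ascending): 416, 416, 416, 491, 592, 654, 654, 1217
The 3 values of 416 occupy positions 1–3 → average rank 2.
The 2 values of 654 occupy positions 6–7 → average rank (6+7)/2 = 6.5.
Hana has value 592 mm → rank 5.

5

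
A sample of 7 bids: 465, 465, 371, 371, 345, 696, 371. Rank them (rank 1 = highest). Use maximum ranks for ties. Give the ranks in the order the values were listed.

3, 3, 6, 6, 7, 1, 6

Sorted (descending): 696, 465, 465, 371, 371, 371, 345
The 2 values of 465 occupy positions 2–3 → each gets rank 3.
The 3 values of 371 occupy positions 4–6 → each gets rank 6.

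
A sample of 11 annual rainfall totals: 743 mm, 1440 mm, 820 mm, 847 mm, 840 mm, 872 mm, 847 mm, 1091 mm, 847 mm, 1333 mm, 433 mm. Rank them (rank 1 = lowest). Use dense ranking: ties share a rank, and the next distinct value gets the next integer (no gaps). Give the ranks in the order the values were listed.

Sorted (ascending): 433, 743, 820, 840, 847, 847, 847, 872, 1091, 1333, 1440
The 3 values of 847 share dense rank 5.
Remaining distinct values take the next consecutive integers.

2, 9, 3, 5, 4, 6, 5, 7, 5, 8, 1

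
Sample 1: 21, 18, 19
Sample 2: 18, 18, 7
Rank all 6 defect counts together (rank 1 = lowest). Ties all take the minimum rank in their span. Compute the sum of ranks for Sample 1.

Sorted (ascending): 7, 18, 18, 18, 19, 21
The 3 values of 18 occupy positions 2–4 → each gets rank 2.
Sample 1 values → pooled ranks: 21→6, 18→2, 19→5
Rank sum = 6 + 2 + 5 = 13

13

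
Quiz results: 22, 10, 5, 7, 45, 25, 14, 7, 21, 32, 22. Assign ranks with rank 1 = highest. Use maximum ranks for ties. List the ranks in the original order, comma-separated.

Sorted (descending): 45, 32, 25, 22, 22, 21, 14, 10, 7, 7, 5
The 2 values of 22 occupy positions 4–5 → each gets rank 5.
The 2 values of 7 occupy positions 9–10 → each gets rank 10.

5, 8, 11, 10, 1, 3, 7, 10, 6, 2, 5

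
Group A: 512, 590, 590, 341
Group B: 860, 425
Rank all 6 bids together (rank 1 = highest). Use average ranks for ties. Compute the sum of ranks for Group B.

6

Sorted (descending): 860, 590, 590, 512, 425, 341
The 2 values of 590 occupy positions 2–3 → average rank (2+3)/2 = 2.5.
Group B values → pooled ranks: 860→1, 425→5
Rank sum = 1 + 5 = 6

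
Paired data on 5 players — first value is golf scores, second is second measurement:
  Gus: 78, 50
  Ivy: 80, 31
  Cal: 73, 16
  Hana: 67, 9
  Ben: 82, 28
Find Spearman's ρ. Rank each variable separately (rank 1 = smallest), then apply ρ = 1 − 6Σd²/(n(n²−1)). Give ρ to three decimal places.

Ranks of variable 1: 3, 4, 2, 1, 5
Ranks of variable 2: 5, 4, 2, 1, 3
d = r₁ − r₂: -2, 0, 0, 0, 2
d²: 4, 0, 0, 0, 4; Σd² = 8
ρ = 1 − 6·8/(5·24) = 1 − 48/120 = 0.600

0.600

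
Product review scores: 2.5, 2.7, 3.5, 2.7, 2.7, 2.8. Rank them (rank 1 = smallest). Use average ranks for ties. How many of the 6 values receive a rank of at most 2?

1

Sorted (ascending): 2.5, 2.7, 2.7, 2.7, 2.8, 3.5
The 3 values of 2.7 occupy positions 2–4 → average rank 3.
Ranks ≤ 2: {1} → 1 value.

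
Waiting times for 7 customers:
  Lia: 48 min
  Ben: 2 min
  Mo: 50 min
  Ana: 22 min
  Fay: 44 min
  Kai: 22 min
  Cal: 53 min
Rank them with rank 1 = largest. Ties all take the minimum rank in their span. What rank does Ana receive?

Sorted (descending): 53, 50, 48, 44, 22, 22, 2
The 2 values of 22 occupy positions 5–6 → each gets rank 5.
Ana has value 22 min → rank 5.

5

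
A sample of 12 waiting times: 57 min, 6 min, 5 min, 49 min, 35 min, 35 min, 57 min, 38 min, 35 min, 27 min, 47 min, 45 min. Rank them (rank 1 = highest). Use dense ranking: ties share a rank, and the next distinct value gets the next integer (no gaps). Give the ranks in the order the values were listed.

Sorted (descending): 57, 57, 49, 47, 45, 38, 35, 35, 35, 27, 6, 5
The 2 values of 57 share dense rank 1.
The 3 values of 35 share dense rank 6.
Remaining distinct values take the next consecutive integers.

1, 8, 9, 2, 6, 6, 1, 5, 6, 7, 3, 4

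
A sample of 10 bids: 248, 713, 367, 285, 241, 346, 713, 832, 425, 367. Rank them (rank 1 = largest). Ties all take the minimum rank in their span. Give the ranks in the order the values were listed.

Sorted (descending): 832, 713, 713, 425, 367, 367, 346, 285, 248, 241
The 2 values of 713 occupy positions 2–3 → each gets rank 2.
The 2 values of 367 occupy positions 5–6 → each gets rank 5.

9, 2, 5, 8, 10, 7, 2, 1, 4, 5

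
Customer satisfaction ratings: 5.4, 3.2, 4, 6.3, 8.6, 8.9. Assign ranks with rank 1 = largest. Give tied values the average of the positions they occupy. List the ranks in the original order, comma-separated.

4, 6, 5, 3, 2, 1

Sorted (descending): 8.9, 8.6, 6.3, 5.4, 4, 3.2
No ties — each value takes its position as its rank.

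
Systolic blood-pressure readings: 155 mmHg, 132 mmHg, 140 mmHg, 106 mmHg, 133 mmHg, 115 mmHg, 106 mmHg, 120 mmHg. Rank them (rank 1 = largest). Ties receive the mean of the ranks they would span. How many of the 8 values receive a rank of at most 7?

Sorted (descending): 155, 140, 133, 132, 120, 115, 106, 106
The 2 values of 106 occupy positions 7–8 → average rank (7+8)/2 = 7.5.
Ranks ≤ 7: {1, 2, 3, 4, 5, 6} → 6 values.

6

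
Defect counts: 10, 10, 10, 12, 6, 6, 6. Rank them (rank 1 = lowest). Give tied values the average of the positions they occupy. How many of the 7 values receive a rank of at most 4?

Sorted (ascending): 6, 6, 6, 10, 10, 10, 12
The 3 values of 6 occupy positions 1–3 → average rank 2.
The 3 values of 10 occupy positions 4–6 → average rank 5.
Ranks ≤ 4: {2, 2, 2} → 3 values.

3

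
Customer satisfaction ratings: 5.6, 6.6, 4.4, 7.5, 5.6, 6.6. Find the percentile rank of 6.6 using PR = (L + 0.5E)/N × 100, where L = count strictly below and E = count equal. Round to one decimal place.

66.7

N = 6.
Strictly below 6.6: 3. Equal to 6.6: 2.
PR = (3 + 0.5·2)/6 × 100 = 66.7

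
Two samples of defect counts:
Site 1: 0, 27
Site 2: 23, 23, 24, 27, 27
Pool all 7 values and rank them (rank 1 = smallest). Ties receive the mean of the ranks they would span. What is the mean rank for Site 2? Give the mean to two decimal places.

Sorted (ascending): 0, 23, 23, 24, 27, 27, 27
The 2 values of 23 occupy positions 2–3 → average rank (2+3)/2 = 2.5.
The 3 values of 27 occupy positions 5–7 → average rank 6.
Site 2 values → pooled ranks: 23→2.5, 23→2.5, 24→4, 27→6, 27→6
Mean rank = (2.5 + 2.5 + 4 + 6 + 6) / 5 = 4.20

4.20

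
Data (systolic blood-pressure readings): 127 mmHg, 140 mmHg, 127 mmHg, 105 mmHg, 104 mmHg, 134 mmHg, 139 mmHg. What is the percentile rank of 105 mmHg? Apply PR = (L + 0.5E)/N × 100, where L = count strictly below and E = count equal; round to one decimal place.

N = 7.
Strictly below 105: 1. Equal to 105: 1.
PR = (1 + 0.5·1)/7 × 100 = 21.4

21.4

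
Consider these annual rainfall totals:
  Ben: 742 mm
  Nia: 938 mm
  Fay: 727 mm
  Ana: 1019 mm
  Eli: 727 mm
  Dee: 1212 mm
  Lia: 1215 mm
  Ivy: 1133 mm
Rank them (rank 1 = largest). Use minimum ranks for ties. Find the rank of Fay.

7

Sorted (descending): 1215, 1212, 1133, 1019, 938, 742, 727, 727
The 2 values of 727 occupy positions 7–8 → each gets rank 7.
Fay has value 727 mm → rank 7.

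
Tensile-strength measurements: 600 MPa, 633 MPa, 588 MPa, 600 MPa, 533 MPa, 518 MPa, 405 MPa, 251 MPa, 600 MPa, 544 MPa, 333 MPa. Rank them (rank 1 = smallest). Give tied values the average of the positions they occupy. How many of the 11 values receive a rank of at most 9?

Sorted (ascending): 251, 333, 405, 518, 533, 544, 588, 600, 600, 600, 633
The 3 values of 600 occupy positions 8–10 → average rank 9.
Ranks ≤ 9: {1, 2, 3, 4, 5, 6, 7, 9, 9, 9} → 10 values.

10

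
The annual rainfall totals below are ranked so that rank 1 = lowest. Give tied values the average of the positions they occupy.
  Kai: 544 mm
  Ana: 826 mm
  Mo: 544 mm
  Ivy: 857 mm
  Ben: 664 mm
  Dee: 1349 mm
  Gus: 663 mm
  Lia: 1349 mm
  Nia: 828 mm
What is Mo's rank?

1.5

Sorted (ascending): 544, 544, 663, 664, 826, 828, 857, 1349, 1349
The 2 values of 544 occupy positions 1–2 → average rank (1+2)/2 = 1.5.
The 2 values of 1349 occupy positions 8–9 → average rank (8+9)/2 = 8.5.
Mo has value 544 mm → rank 1.5.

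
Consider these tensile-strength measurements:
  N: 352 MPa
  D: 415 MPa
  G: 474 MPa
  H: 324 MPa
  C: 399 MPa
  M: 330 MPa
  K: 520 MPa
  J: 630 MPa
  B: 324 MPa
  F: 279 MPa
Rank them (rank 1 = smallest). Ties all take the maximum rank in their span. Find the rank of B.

3

Sorted (ascending): 279, 324, 324, 330, 352, 399, 415, 474, 520, 630
The 2 values of 324 occupy positions 2–3 → each gets rank 3.
B has value 324 MPa → rank 3.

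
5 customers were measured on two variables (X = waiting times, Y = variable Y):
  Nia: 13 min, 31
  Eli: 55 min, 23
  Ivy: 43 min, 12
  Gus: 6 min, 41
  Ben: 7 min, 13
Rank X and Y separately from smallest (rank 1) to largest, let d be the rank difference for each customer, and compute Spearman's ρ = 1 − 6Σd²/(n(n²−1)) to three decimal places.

Ranks of variable 1: 3, 5, 4, 1, 2
Ranks of variable 2: 4, 3, 1, 5, 2
d = r₁ − r₂: -1, 2, 3, -4, 0
d²: 1, 4, 9, 16, 0; Σd² = 30
ρ = 1 − 6·30/(5·24) = 1 − 180/120 = -0.500

-0.500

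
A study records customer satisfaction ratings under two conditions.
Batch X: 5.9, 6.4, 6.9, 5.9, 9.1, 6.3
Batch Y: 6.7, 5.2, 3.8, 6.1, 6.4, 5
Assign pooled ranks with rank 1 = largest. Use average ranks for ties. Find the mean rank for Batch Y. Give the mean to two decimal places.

7.92

Sorted (descending): 9.1, 6.9, 6.7, 6.4, 6.4, 6.3, 6.1, 5.9, 5.9, 5.2, 5, 3.8
The 2 values of 6.4 occupy positions 4–5 → average rank (4+5)/2 = 4.5.
The 2 values of 5.9 occupy positions 8–9 → average rank (8+9)/2 = 8.5.
Batch Y values → pooled ranks: 6.7→3, 5.2→10, 3.8→12, 6.1→7, 6.4→4.5, 5→11
Mean rank = (3 + 10 + 12 + 7 + 4.5 + 11) / 6 = 7.92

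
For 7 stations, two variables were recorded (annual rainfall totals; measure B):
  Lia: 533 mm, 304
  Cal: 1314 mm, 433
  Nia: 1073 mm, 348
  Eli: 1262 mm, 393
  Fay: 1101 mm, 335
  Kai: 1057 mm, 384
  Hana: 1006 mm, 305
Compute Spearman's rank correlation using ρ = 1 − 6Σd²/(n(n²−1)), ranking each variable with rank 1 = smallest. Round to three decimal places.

Ranks of variable 1: 1, 7, 4, 6, 5, 3, 2
Ranks of variable 2: 1, 7, 4, 6, 3, 5, 2
d = r₁ − r₂: 0, 0, 0, 0, 2, -2, 0
d²: 0, 0, 0, 0, 4, 4, 0; Σd² = 8
ρ = 1 − 6·8/(7·48) = 1 − 48/336 = 0.857

0.857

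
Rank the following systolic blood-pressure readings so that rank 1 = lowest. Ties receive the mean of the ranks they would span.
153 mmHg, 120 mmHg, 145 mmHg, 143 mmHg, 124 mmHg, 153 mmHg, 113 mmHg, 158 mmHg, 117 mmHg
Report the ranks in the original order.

Sorted (ascending): 113, 117, 120, 124, 143, 145, 153, 153, 158
The 2 values of 153 occupy positions 7–8 → average rank (7+8)/2 = 7.5.

7.5, 3, 6, 5, 4, 7.5, 1, 9, 2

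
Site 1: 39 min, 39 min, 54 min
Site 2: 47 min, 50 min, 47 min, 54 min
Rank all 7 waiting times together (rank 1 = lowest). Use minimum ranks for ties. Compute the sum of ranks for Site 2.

Sorted (ascending): 39, 39, 47, 47, 50, 54, 54
The 2 values of 39 occupy positions 1–2 → each gets rank 1.
The 2 values of 47 occupy positions 3–4 → each gets rank 3.
The 2 values of 54 occupy positions 6–7 → each gets rank 6.
Site 2 values → pooled ranks: 47→3, 50→5, 47→3, 54→6
Rank sum = 3 + 5 + 3 + 6 = 17

17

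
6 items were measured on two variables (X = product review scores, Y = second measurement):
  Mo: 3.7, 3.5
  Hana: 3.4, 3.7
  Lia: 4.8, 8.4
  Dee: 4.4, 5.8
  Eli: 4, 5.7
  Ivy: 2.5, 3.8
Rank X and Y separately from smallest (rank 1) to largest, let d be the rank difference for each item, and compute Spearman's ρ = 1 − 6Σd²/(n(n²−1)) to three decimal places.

0.771

Ranks of variable 1: 3, 2, 6, 5, 4, 1
Ranks of variable 2: 1, 2, 6, 5, 4, 3
d = r₁ − r₂: 2, 0, 0, 0, 0, -2
d²: 4, 0, 0, 0, 0, 4; Σd² = 8
ρ = 1 − 6·8/(6·35) = 1 − 48/210 = 0.771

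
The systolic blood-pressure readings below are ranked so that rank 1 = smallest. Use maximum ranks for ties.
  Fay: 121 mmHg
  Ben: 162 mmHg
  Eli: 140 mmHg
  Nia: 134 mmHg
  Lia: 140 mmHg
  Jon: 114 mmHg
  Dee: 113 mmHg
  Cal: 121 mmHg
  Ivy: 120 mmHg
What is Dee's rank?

Sorted (ascending): 113, 114, 120, 121, 121, 134, 140, 140, 162
The 2 values of 121 occupy positions 4–5 → each gets rank 5.
The 2 values of 140 occupy positions 7–8 → each gets rank 8.
Dee has value 113 mmHg → rank 1.

1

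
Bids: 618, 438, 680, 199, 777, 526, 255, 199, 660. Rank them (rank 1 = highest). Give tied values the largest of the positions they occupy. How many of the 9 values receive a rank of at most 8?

Sorted (descending): 777, 680, 660, 618, 526, 438, 255, 199, 199
The 2 values of 199 occupy positions 8–9 → each gets rank 9.
Ranks ≤ 8: {1, 2, 3, 4, 5, 6, 7} → 7 values.

7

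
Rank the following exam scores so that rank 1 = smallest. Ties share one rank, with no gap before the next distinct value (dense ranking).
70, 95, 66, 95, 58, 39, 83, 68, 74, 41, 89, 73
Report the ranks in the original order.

Sorted (ascending): 39, 41, 58, 66, 68, 70, 73, 74, 83, 89, 95, 95
The 2 values of 95 share dense rank 11.
Remaining distinct values take the next consecutive integers.

6, 11, 4, 11, 3, 1, 9, 5, 8, 2, 10, 7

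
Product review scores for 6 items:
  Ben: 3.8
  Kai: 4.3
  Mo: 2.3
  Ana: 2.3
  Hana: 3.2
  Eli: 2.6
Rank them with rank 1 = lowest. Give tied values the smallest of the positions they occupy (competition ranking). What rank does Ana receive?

1

Sorted (ascending): 2.3, 2.3, 2.6, 3.2, 3.8, 4.3
The 2 values of 2.3 occupy positions 1–2 → each gets rank 1.
Ana has value 2.3 → rank 1.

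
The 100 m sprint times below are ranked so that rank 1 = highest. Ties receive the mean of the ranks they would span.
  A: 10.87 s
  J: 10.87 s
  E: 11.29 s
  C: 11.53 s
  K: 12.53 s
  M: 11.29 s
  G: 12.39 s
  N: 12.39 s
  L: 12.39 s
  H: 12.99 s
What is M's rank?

Sorted (descending): 12.99, 12.53, 12.39, 12.39, 12.39, 11.53, 11.29, 11.29, 10.87, 10.87
The 3 values of 12.39 occupy positions 3–5 → average rank 4.
The 2 values of 11.29 occupy positions 7–8 → average rank (7+8)/2 = 7.5.
The 2 values of 10.87 occupy positions 9–10 → average rank (9+10)/2 = 9.5.
M has value 11.29 s → rank 7.5.

7.5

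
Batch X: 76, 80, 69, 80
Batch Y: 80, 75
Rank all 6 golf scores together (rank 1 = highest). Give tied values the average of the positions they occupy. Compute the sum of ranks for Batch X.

Sorted (descending): 80, 80, 80, 76, 75, 69
The 3 values of 80 occupy positions 1–3 → average rank 2.
Batch X values → pooled ranks: 76→4, 80→2, 69→6, 80→2
Rank sum = 4 + 2 + 6 + 2 = 14

14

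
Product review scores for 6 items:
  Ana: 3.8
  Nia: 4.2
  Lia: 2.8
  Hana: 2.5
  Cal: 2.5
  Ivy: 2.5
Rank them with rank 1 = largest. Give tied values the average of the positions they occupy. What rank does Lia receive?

3

Sorted (descending): 4.2, 3.8, 2.8, 2.5, 2.5, 2.5
The 3 values of 2.5 occupy positions 4–6 → average rank 5.
Lia has value 2.8 → rank 3.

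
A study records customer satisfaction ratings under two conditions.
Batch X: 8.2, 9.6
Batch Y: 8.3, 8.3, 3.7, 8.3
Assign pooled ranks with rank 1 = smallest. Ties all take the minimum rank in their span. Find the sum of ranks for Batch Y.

Sorted (ascending): 3.7, 8.2, 8.3, 8.3, 8.3, 9.6
The 3 values of 8.3 occupy positions 3–5 → each gets rank 3.
Batch Y values → pooled ranks: 8.3→3, 8.3→3, 3.7→1, 8.3→3
Rank sum = 3 + 3 + 1 + 3 = 10

10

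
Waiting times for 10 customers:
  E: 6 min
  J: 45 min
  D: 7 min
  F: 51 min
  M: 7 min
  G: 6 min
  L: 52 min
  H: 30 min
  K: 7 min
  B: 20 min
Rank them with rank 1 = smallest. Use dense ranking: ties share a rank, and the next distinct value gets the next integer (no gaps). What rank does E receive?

1

Sorted (ascending): 6, 6, 7, 7, 7, 20, 30, 45, 51, 52
The 2 values of 6 share dense rank 1.
The 3 values of 7 share dense rank 2.
Remaining distinct values take the next consecutive integers.
E has value 6 min → rank 1.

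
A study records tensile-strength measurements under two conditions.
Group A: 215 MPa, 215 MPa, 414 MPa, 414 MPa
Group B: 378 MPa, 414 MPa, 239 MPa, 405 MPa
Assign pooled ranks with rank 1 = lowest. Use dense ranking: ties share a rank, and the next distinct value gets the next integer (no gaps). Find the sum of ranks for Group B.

14

Sorted (ascending): 215, 215, 239, 378, 405, 414, 414, 414
The 2 values of 215 share dense rank 1.
The 3 values of 414 share dense rank 5.
Remaining distinct values take the next consecutive integers.
Group B values → pooled ranks: 378→3, 414→5, 239→2, 405→4
Rank sum = 3 + 5 + 2 + 4 = 14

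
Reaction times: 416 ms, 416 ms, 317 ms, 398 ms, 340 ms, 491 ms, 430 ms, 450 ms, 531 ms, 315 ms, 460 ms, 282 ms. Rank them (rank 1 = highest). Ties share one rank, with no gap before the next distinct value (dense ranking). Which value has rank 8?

340

Sorted (descending): 531, 491, 460, 450, 430, 416, 416, 398, 340, 317, 315, 282
The 2 values of 416 share dense rank 6.
Remaining distinct values take the next consecutive integers.
Rank 8 → value 340.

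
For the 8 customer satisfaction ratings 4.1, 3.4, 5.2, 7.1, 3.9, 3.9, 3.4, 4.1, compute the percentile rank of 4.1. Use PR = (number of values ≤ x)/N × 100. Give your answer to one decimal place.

N = 8.
Strictly below 4.1: 4. Equal to 4.1: 2.
PR = 6/8 × 100 = 75.0

75.0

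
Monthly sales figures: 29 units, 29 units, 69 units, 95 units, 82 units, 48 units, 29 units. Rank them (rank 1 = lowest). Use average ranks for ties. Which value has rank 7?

Sorted (ascending): 29, 29, 29, 48, 69, 82, 95
The 3 values of 29 occupy positions 1–3 → average rank 2.
Rank 7 → value 95.

95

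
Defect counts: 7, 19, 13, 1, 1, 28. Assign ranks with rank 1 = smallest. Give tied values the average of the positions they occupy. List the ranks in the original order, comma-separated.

Sorted (ascending): 1, 1, 7, 13, 19, 28
The 2 values of 1 occupy positions 1–2 → average rank (1+2)/2 = 1.5.

3, 5, 4, 1.5, 1.5, 6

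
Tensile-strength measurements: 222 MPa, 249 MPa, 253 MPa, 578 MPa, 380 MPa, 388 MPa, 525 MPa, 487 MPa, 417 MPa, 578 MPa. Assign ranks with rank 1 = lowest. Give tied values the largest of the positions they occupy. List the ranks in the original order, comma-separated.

Sorted (ascending): 222, 249, 253, 380, 388, 417, 487, 525, 578, 578
The 2 values of 578 occupy positions 9–10 → each gets rank 10.

1, 2, 3, 10, 4, 5, 8, 7, 6, 10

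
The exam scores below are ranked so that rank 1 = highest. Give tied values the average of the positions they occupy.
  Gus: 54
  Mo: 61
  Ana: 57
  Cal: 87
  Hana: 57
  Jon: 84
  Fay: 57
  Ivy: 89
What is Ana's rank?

Sorted (descending): 89, 87, 84, 61, 57, 57, 57, 54
The 3 values of 57 occupy positions 5–7 → average rank 6.
Ana has value 57 → rank 6.

6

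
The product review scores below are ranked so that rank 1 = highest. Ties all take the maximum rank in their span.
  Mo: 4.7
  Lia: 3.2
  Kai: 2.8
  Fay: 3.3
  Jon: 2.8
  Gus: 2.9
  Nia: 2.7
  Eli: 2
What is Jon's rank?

Sorted (descending): 4.7, 3.3, 3.2, 2.9, 2.8, 2.8, 2.7, 2
The 2 values of 2.8 occupy positions 5–6 → each gets rank 6.
Jon has value 2.8 → rank 6.

6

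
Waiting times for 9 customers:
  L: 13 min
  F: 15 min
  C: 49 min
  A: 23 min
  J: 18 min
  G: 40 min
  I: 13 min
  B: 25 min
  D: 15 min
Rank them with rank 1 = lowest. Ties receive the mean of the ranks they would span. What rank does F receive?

Sorted (ascending): 13, 13, 15, 15, 18, 23, 25, 40, 49
The 2 values of 13 occupy positions 1–2 → average rank (1+2)/2 = 1.5.
The 2 values of 15 occupy positions 3–4 → average rank (3+4)/2 = 3.5.
F has value 15 min → rank 3.5.

3.5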